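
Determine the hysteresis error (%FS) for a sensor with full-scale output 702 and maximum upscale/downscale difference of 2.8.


Hysteresis = (max difference / full scale) * 100%.
H = (2.8 / 702) * 100
H = 0.399 %FS

0.399 %FS


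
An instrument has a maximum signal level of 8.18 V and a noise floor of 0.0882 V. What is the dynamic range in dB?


Dynamic range = 20 * log10(Vmax / Vnoise).
DR = 20 * log10(8.18 / 0.0882)
DR = 20 * log10(92.74)
DR = 39.35 dB

39.35 dB


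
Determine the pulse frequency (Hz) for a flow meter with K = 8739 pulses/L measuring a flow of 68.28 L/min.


Frequency = K * Q / 60 (converting L/min to L/s).
f = 8739 * 68.28 / 60
f = 596698.92 / 60
f = 9944.98 Hz

9944.98 Hz


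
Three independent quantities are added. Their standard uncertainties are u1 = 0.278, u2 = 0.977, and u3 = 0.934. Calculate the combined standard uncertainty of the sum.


For a sum of independent quantities, uc = sqrt(u1^2 + u2^2 + u3^2).
uc = sqrt(0.278^2 + 0.977^2 + 0.934^2)
uc = sqrt(0.077284 + 0.954529 + 0.872356)
uc = 1.3799

1.3799


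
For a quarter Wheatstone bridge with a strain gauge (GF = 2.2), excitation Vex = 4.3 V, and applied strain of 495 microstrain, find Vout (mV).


Quarter bridge output: Vout = (GF * epsilon * Vex) / 4.
Vout = (2.2 * 495e-6 * 4.3) / 4
Vout = 0.0046827 / 4 V
Vout = 0.00117067 V = 1.1707 mV

1.1707 mV


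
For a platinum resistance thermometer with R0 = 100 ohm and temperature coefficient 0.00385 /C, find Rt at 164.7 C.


The RTD equation: Rt = R0 * (1 + alpha * T).
Rt = 100 * (1 + 0.00385 * 164.7)
Rt = 100 * (1 + 0.634095)
Rt = 100 * 1.634095
Rt = 163.409 ohm

163.409 ohm


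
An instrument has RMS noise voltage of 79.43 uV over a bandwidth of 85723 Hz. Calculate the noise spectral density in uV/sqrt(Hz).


Noise spectral density = Vrms / sqrt(BW).
NSD = 79.43 / sqrt(85723)
NSD = 79.43 / 292.7849
NSD = 0.2713 uV/sqrt(Hz)

0.2713 uV/sqrt(Hz)


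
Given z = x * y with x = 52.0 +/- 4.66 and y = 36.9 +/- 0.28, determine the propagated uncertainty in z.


For a product z = x*y, the relative uncertainty is:
uz/z = sqrt((ux/x)^2 + (uy/y)^2)
Relative uncertainties: ux/x = 4.66/52.0 = 0.089615
uy/y = 0.28/36.9 = 0.007588
z = 52.0 * 36.9 = 1918.8
uz = 1918.8 * sqrt(0.089615^2 + 0.007588^2) = 172.569

172.569


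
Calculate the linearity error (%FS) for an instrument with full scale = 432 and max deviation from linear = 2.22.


Linearity error = (max deviation / full scale) * 100%.
Linearity = (2.22 / 432) * 100
Linearity = 0.514 %FS

0.514 %FS


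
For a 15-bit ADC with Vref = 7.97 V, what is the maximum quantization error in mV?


The maximum quantization error is +/- LSB/2.
LSB = Vref / 2^n = 7.97 / 32768 = 0.00024323 V
Max error = LSB / 2 = 0.00024323 / 2 = 0.00012161 V
Max error = 0.1216 mV

0.1216 mV


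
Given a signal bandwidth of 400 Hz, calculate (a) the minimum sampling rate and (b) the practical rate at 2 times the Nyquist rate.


By Nyquist theorem, fs_min = 2 * fmax.
fs_min = 2 * 400 = 800 Hz
Practical rate = 2 * fs_min = 2 * 800 = 1600 Hz

fs_min = 800 Hz, fs_practical = 1600 Hz


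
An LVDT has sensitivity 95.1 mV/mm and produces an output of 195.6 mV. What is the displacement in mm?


Displacement = Vout / sensitivity.
d = 195.6 / 95.1
d = 2.057 mm

2.057 mm


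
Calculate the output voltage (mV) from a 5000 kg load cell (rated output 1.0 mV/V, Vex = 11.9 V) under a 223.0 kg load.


Vout = rated_output * Vex * (load / capacity).
Vout = 1.0 * 11.9 * (223.0 / 5000)
Vout = 1.0 * 11.9 * 0.0446
Vout = 0.531 mV

0.531 mV


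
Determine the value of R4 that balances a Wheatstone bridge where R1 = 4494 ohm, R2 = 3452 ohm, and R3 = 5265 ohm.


At balance: R1*R4 = R2*R3, so R4 = R2*R3/R1.
R4 = 3452 * 5265 / 4494
R4 = 18174780 / 4494
R4 = 4044.23 ohm

4044.23 ohm


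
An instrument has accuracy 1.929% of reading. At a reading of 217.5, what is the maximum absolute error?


Absolute error = (accuracy% / 100) * reading.
Error = (1.929 / 100) * 217.5
Error = 0.01929 * 217.5
Error = 4.1956

4.1956


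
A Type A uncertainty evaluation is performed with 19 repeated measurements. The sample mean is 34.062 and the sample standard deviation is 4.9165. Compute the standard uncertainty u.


The standard uncertainty for Type A evaluation is u = s / sqrt(n).
u = 4.9165 / sqrt(19)
u = 4.9165 / 4.3589
u = 1.1279

1.1279


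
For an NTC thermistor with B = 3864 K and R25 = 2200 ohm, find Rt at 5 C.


NTC thermistor equation: Rt = R25 * exp(B * (1/T - 1/T25)).
T in Kelvin: 278.15 K, T25 = 298.15 K
1/T - 1/T25 = 1/278.15 - 1/298.15 = 0.00024117
B * (1/T - 1/T25) = 3864 * 0.00024117 = 0.9319
Rt = 2200 * exp(0.9319) = 5586.3 ohm

5586.3 ohm


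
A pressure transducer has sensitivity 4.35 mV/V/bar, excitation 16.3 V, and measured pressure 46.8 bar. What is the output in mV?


Output = sensitivity * Vex * P.
Vout = 4.35 * 16.3 * 46.8
Vout = 70.905 * 46.8
Vout = 3318.35 mV

3318.35 mV


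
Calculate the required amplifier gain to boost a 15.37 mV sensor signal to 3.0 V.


Gain = Vout / Vin (converting to same units).
G = 3.0 V / 15.37 mV
G = 3000.0 mV / 15.37 mV
G = 195.19

195.19


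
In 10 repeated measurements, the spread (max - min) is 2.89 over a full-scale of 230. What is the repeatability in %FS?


Repeatability = (spread / full scale) * 100%.
R = (2.89 / 230) * 100
R = 1.257 %FS

1.257 %FS


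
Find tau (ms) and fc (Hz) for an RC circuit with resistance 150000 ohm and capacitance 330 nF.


Time constant: tau = R * C.
tau = 150000 * 3.30e-07 = 0.0495 s
tau = 49.5 ms
Cutoff frequency: fc = 1 / (2*pi*R*C).
fc = 1 / (2*pi*0.0495) = 3.22 Hz

tau = 49.5 ms, fc = 3.22 Hz


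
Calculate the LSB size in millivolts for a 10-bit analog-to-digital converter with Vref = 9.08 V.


The resolution (LSB) of an ADC is Vref / 2^n.
LSB = 9.08 / 2^10
LSB = 9.08 / 1024
LSB = 0.00886719 V = 8.8671875 mV

8.8671875 mV


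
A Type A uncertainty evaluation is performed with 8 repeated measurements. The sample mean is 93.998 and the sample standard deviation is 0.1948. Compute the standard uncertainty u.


The standard uncertainty for Type A evaluation is u = s / sqrt(n).
u = 0.1948 / sqrt(8)
u = 0.1948 / 2.8284
u = 0.0689

0.0689


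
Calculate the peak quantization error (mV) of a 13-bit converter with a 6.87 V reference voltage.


The maximum quantization error is +/- LSB/2.
LSB = Vref / 2^n = 6.87 / 8192 = 0.00083862 V
Max error = LSB / 2 = 0.00083862 / 2 = 0.00041931 V
Max error = 0.4193 mV

0.4193 mV


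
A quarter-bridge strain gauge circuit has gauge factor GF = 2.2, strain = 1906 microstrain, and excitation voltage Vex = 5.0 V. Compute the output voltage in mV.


Quarter bridge output: Vout = (GF * epsilon * Vex) / 4.
Vout = (2.2 * 1906e-6 * 5.0) / 4
Vout = 0.020966 / 4 V
Vout = 0.0052415 V = 5.2415 mV

5.2415 mV


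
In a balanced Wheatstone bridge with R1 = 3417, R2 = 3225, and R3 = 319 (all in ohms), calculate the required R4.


At balance: R1*R4 = R2*R3, so R4 = R2*R3/R1.
R4 = 3225 * 319 / 3417
R4 = 1028775 / 3417
R4 = 301.08 ohm

301.08 ohm


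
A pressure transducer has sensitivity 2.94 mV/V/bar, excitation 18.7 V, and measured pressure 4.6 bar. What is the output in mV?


Output = sensitivity * Vex * P.
Vout = 2.94 * 18.7 * 4.6
Vout = 54.978 * 4.6
Vout = 252.9 mV

252.9 mV


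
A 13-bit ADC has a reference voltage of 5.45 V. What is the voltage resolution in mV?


The resolution (LSB) of an ADC is Vref / 2^n.
LSB = 5.45 / 2^13
LSB = 5.45 / 8192
LSB = 0.00066528 V = 0.6652832 mV

0.6652832 mV


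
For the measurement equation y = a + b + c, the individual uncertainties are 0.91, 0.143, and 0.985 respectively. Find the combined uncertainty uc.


For a sum of independent quantities, uc = sqrt(u1^2 + u2^2 + u3^2).
uc = sqrt(0.91^2 + 0.143^2 + 0.985^2)
uc = sqrt(0.8281 + 0.020449 + 0.970225)
uc = 1.3486

1.3486


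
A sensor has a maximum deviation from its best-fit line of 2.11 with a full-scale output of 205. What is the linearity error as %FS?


Linearity error = (max deviation / full scale) * 100%.
Linearity = (2.11 / 205) * 100
Linearity = 1.029 %FS

1.029 %FS


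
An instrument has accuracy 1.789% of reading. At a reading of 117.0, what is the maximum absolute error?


Absolute error = (accuracy% / 100) * reading.
Error = (1.789 / 100) * 117.0
Error = 0.01789 * 117.0
Error = 2.0931

2.0931


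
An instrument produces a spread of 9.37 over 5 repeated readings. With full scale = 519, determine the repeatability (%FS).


Repeatability = (spread / full scale) * 100%.
R = (9.37 / 519) * 100
R = 1.805 %FS

1.805 %FS


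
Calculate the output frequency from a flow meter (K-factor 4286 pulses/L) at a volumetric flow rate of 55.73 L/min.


Frequency = K * Q / 60 (converting L/min to L/s).
f = 4286 * 55.73 / 60
f = 238858.78 / 60
f = 3980.98 Hz

3980.98 Hz


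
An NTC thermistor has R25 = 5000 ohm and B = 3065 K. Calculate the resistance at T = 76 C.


NTC thermistor equation: Rt = R25 * exp(B * (1/T - 1/T25)).
T in Kelvin: 349.15 K, T25 = 298.15 K
1/T - 1/T25 = 1/349.15 - 1/298.15 = -0.00048992
B * (1/T - 1/T25) = 3065 * -0.00048992 = -1.5016
Rt = 5000 * exp(-1.5016) = 1113.9 ohm

1113.9 ohm


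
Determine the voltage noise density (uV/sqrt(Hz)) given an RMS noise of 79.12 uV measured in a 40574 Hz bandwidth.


Noise spectral density = Vrms / sqrt(BW).
NSD = 79.12 / sqrt(40574)
NSD = 79.12 / 201.4299
NSD = 0.3928 uV/sqrt(Hz)

0.3928 uV/sqrt(Hz)


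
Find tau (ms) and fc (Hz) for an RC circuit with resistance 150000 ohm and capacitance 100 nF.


Time constant: tau = R * C.
tau = 150000 * 1.00e-07 = 0.015 s
tau = 15.0 ms
Cutoff frequency: fc = 1 / (2*pi*R*C).
fc = 1 / (2*pi*0.015) = 10.61 Hz

tau = 15.0 ms, fc = 10.61 Hz


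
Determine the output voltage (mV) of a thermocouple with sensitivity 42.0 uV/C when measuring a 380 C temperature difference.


The thermocouple output V = sensitivity * dT.
V = 42.0 uV/C * 380 C
V = 15960.0 uV
V = 15.96 mV

15.96 mV


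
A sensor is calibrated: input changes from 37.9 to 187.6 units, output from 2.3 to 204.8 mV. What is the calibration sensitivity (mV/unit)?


Sensitivity = (y2 - y1) / (x2 - x1).
S = (204.8 - 2.3) / (187.6 - 37.9)
S = 202.5 / 149.7
S = 1.3527 mV/unit

1.3527 mV/unit


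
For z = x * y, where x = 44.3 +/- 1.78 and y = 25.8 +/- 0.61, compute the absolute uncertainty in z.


For a product z = x*y, the relative uncertainty is:
uz/z = sqrt((ux/x)^2 + (uy/y)^2)
Relative uncertainties: ux/x = 1.78/44.3 = 0.040181
uy/y = 0.61/25.8 = 0.023643
z = 44.3 * 25.8 = 1142.9
uz = 1142.9 * sqrt(0.040181^2 + 0.023643^2) = 53.285

53.285


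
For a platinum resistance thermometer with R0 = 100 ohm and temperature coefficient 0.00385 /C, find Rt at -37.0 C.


The RTD equation: Rt = R0 * (1 + alpha * T).
Rt = 100 * (1 + 0.00385 * -37.0)
Rt = 100 * (1 + -0.14245)
Rt = 100 * 0.85755
Rt = 85.755 ohm

85.755 ohm


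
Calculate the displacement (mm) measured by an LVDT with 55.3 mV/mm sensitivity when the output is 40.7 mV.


Displacement = Vout / sensitivity.
d = 40.7 / 55.3
d = 0.736 mm

0.736 mm


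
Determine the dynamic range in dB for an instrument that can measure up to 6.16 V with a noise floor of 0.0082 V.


Dynamic range = 20 * log10(Vmax / Vnoise).
DR = 20 * log10(6.16 / 0.0082)
DR = 20 * log10(751.22)
DR = 57.52 dB

57.52 dB


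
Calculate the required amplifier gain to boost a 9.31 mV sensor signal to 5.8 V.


Gain = Vout / Vin (converting to same units).
G = 5.8 V / 9.31 mV
G = 5800.0 mV / 9.31 mV
G = 622.99

622.99


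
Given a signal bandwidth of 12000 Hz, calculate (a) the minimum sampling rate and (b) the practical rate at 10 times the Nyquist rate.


By Nyquist theorem, fs_min = 2 * fmax.
fs_min = 2 * 12000 = 24000 Hz
Practical rate = 10 * fs_min = 10 * 24000 = 240000 Hz

fs_min = 24000 Hz, fs_practical = 240000 Hz


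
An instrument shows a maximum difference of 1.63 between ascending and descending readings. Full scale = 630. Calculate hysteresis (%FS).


Hysteresis = (max difference / full scale) * 100%.
H = (1.63 / 630) * 100
H = 0.259 %FS

0.259 %FS


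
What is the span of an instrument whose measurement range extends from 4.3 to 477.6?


Span = upper range - lower range.
Span = 477.6 - (4.3)
Span = 473.3

473.3


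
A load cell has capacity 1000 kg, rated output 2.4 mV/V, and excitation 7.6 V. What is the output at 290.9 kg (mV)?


Vout = rated_output * Vex * (load / capacity).
Vout = 2.4 * 7.6 * (290.9 / 1000)
Vout = 2.4 * 7.6 * 0.2909
Vout = 5.306 mV

5.306 mV


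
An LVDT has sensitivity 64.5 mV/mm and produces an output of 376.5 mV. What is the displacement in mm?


Displacement = Vout / sensitivity.
d = 376.5 / 64.5
d = 5.837 mm

5.837 mm


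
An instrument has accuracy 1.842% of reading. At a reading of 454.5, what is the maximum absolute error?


Absolute error = (accuracy% / 100) * reading.
Error = (1.842 / 100) * 454.5
Error = 0.01842 * 454.5
Error = 8.3719

8.3719


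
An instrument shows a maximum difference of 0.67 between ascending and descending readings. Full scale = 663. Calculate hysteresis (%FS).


Hysteresis = (max difference / full scale) * 100%.
H = (0.67 / 663) * 100
H = 0.101 %FS

0.101 %FS


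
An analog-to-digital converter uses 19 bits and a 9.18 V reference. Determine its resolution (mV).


The resolution (LSB) of an ADC is Vref / 2^n.
LSB = 9.18 / 2^19
LSB = 9.18 / 524288
LSB = 1.751e-05 V = 0.01750946 mV

0.01750946 mV


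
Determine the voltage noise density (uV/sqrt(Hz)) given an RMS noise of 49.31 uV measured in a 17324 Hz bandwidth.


Noise spectral density = Vrms / sqrt(BW).
NSD = 49.31 / sqrt(17324)
NSD = 49.31 / 131.6207
NSD = 0.3746 uV/sqrt(Hz)

0.3746 uV/sqrt(Hz)


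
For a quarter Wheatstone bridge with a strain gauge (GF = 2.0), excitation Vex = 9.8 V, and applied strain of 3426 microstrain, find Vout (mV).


Quarter bridge output: Vout = (GF * epsilon * Vex) / 4.
Vout = (2.0 * 3426e-6 * 9.8) / 4
Vout = 0.0671496 / 4 V
Vout = 0.0167874 V = 16.7874 mV

16.7874 mV


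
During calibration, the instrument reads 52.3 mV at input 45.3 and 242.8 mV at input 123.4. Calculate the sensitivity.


Sensitivity = (y2 - y1) / (x2 - x1).
S = (242.8 - 52.3) / (123.4 - 45.3)
S = 190.5 / 78.1
S = 2.4392 mV/unit

2.4392 mV/unit


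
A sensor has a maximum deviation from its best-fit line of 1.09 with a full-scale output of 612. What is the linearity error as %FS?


Linearity error = (max deviation / full scale) * 100%.
Linearity = (1.09 / 612) * 100
Linearity = 0.178 %FS

0.178 %FS


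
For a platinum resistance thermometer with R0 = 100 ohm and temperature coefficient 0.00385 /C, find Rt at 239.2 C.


The RTD equation: Rt = R0 * (1 + alpha * T).
Rt = 100 * (1 + 0.00385 * 239.2)
Rt = 100 * (1 + 0.92092)
Rt = 100 * 1.92092
Rt = 192.092 ohm

192.092 ohm


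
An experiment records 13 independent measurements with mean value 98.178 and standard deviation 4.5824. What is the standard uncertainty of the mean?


The standard uncertainty for Type A evaluation is u = s / sqrt(n).
u = 4.5824 / sqrt(13)
u = 4.5824 / 3.6056
u = 1.2709

1.2709


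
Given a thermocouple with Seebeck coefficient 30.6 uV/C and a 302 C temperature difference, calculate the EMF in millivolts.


The thermocouple output V = sensitivity * dT.
V = 30.6 uV/C * 302 C
V = 9241.2 uV
V = 9.241 mV

9.241 mV


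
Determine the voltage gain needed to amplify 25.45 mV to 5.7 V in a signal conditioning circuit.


Gain = Vout / Vin (converting to same units).
G = 5.7 V / 25.45 mV
G = 5700.0 mV / 25.45 mV
G = 223.97

223.97


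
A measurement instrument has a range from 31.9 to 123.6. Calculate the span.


Span = upper range - lower range.
Span = 123.6 - (31.9)
Span = 91.7

91.7


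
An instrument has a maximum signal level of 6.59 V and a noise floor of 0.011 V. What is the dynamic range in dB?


Dynamic range = 20 * log10(Vmax / Vnoise).
DR = 20 * log10(6.59 / 0.011)
DR = 20 * log10(599.09)
DR = 55.55 dB

55.55 dB


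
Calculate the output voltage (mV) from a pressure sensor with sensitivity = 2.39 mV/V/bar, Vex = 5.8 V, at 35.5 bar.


Output = sensitivity * Vex * P.
Vout = 2.39 * 5.8 * 35.5
Vout = 13.862 * 35.5
Vout = 492.1 mV

492.1 mV


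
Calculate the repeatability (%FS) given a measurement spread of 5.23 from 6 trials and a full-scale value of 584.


Repeatability = (spread / full scale) * 100%.
R = (5.23 / 584) * 100
R = 0.896 %FS

0.896 %FS


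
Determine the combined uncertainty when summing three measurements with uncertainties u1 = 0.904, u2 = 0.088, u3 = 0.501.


For a sum of independent quantities, uc = sqrt(u1^2 + u2^2 + u3^2).
uc = sqrt(0.904^2 + 0.088^2 + 0.501^2)
uc = sqrt(0.817216 + 0.007744 + 0.251001)
uc = 1.0373

1.0373


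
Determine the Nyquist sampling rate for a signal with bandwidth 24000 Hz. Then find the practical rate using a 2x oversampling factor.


By Nyquist theorem, fs_min = 2 * fmax.
fs_min = 2 * 24000 = 48000 Hz
Practical rate = 2 * fs_min = 2 * 48000 = 96000 Hz

fs_min = 48000 Hz, fs_practical = 96000 Hz


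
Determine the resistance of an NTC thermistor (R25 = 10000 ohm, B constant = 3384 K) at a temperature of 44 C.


NTC thermistor equation: Rt = R25 * exp(B * (1/T - 1/T25)).
T in Kelvin: 317.15 K, T25 = 298.15 K
1/T - 1/T25 = 1/317.15 - 1/298.15 = -0.00020093
B * (1/T - 1/T25) = 3384 * -0.00020093 = -0.68
Rt = 10000 * exp(-0.68) = 5066.4 ohm

5066.4 ohm


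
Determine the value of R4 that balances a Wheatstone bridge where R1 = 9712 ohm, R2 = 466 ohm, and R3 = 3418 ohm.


At balance: R1*R4 = R2*R3, so R4 = R2*R3/R1.
R4 = 466 * 3418 / 9712
R4 = 1592788 / 9712
R4 = 164.0 ohm

164.0 ohm


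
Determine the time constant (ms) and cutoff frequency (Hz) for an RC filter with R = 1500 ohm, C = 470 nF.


Time constant: tau = R * C.
tau = 1500 * 4.70e-07 = 0.000705 s
tau = 0.705 ms
Cutoff frequency: fc = 1 / (2*pi*R*C).
fc = 1 / (2*pi*0.000705) = 225.75 Hz

tau = 0.705 ms, fc = 225.75 Hz


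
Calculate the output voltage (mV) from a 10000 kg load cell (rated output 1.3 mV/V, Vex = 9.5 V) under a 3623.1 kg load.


Vout = rated_output * Vex * (load / capacity).
Vout = 1.3 * 9.5 * (3623.1 / 10000)
Vout = 1.3 * 9.5 * 0.36231
Vout = 4.475 mV

4.475 mV


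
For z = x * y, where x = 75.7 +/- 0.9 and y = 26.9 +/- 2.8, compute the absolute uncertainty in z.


For a product z = x*y, the relative uncertainty is:
uz/z = sqrt((ux/x)^2 + (uy/y)^2)
Relative uncertainties: ux/x = 0.9/75.7 = 0.011889
uy/y = 2.8/26.9 = 0.104089
z = 75.7 * 26.9 = 2036.3
uz = 2036.3 * sqrt(0.011889^2 + 0.104089^2) = 213.338

213.338


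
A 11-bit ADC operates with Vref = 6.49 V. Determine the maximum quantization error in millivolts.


The maximum quantization error is +/- LSB/2.
LSB = Vref / 2^n = 6.49 / 2048 = 0.00316895 V
Max error = LSB / 2 = 0.00316895 / 2 = 0.00158447 V
Max error = 1.5845 mV

1.5845 mV


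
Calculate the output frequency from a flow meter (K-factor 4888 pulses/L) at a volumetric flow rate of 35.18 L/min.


Frequency = K * Q / 60 (converting L/min to L/s).
f = 4888 * 35.18 / 60
f = 171959.84 / 60
f = 2866.0 Hz

2866.0 Hz


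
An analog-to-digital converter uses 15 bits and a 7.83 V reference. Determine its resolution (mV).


The resolution (LSB) of an ADC is Vref / 2^n.
LSB = 7.83 / 2^15
LSB = 7.83 / 32768
LSB = 0.00023895 V = 0.23895264 mV

0.23895264 mV


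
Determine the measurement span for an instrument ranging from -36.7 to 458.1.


Span = upper range - lower range.
Span = 458.1 - (-36.7)
Span = 494.8

494.8


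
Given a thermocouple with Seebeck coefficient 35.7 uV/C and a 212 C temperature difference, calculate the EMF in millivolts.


The thermocouple output V = sensitivity * dT.
V = 35.7 uV/C * 212 C
V = 7568.4 uV
V = 7.568 mV

7.568 mV


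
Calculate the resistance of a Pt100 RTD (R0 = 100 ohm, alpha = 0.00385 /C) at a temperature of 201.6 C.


The RTD equation: Rt = R0 * (1 + alpha * T).
Rt = 100 * (1 + 0.00385 * 201.6)
Rt = 100 * (1 + 0.77616)
Rt = 100 * 1.77616
Rt = 177.616 ohm

177.616 ohm


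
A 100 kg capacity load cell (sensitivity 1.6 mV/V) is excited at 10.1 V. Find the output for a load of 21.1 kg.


Vout = rated_output * Vex * (load / capacity).
Vout = 1.6 * 10.1 * (21.1 / 100)
Vout = 1.6 * 10.1 * 0.211
Vout = 3.41 mV

3.41 mV


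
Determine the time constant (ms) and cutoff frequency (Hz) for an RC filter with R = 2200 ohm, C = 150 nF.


Time constant: tau = R * C.
tau = 2200 * 1.50e-07 = 0.00033 s
tau = 0.33 ms
Cutoff frequency: fc = 1 / (2*pi*R*C).
fc = 1 / (2*pi*0.00033) = 482.29 Hz

tau = 0.33 ms, fc = 482.29 Hz


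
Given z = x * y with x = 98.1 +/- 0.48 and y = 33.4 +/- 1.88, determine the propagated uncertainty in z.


For a product z = x*y, the relative uncertainty is:
uz/z = sqrt((ux/x)^2 + (uy/y)^2)
Relative uncertainties: ux/x = 0.48/98.1 = 0.004893
uy/y = 1.88/33.4 = 0.056287
z = 98.1 * 33.4 = 3276.5
uz = 3276.5 * sqrt(0.004893^2 + 0.056287^2) = 185.124

185.124


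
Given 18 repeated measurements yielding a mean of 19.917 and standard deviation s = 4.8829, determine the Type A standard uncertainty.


The standard uncertainty for Type A evaluation is u = s / sqrt(n).
u = 4.8829 / sqrt(18)
u = 4.8829 / 4.2426
u = 1.1509

1.1509


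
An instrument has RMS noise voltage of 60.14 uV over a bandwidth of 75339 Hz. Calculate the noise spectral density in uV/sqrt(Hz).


Noise spectral density = Vrms / sqrt(BW).
NSD = 60.14 / sqrt(75339)
NSD = 60.14 / 274.4795
NSD = 0.2191 uV/sqrt(Hz)

0.2191 uV/sqrt(Hz)


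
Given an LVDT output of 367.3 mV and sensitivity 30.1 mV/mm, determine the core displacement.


Displacement = Vout / sensitivity.
d = 367.3 / 30.1
d = 12.203 mm

12.203 mm


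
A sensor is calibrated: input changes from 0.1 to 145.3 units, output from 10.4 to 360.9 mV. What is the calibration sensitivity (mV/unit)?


Sensitivity = (y2 - y1) / (x2 - x1).
S = (360.9 - 10.4) / (145.3 - 0.1)
S = 350.5 / 145.2
S = 2.4139 mV/unit

2.4139 mV/unit


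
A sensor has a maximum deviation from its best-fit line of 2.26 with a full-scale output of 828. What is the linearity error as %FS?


Linearity error = (max deviation / full scale) * 100%.
Linearity = (2.26 / 828) * 100
Linearity = 0.273 %FS

0.273 %FS


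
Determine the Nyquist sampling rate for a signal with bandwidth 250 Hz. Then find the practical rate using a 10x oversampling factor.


By Nyquist theorem, fs_min = 2 * fmax.
fs_min = 2 * 250 = 500 Hz
Practical rate = 10 * fs_min = 10 * 500 = 5000 Hz

fs_min = 500 Hz, fs_practical = 5000 Hz


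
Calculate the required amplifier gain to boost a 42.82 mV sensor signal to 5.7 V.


Gain = Vout / Vin (converting to same units).
G = 5.7 V / 42.82 mV
G = 5700.0 mV / 42.82 mV
G = 133.12

133.12


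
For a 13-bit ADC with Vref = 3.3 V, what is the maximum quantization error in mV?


The maximum quantization error is +/- LSB/2.
LSB = Vref / 2^n = 3.3 / 8192 = 0.00040283 V
Max error = LSB / 2 = 0.00040283 / 2 = 0.00020142 V
Max error = 0.2014 mV

0.2014 mV


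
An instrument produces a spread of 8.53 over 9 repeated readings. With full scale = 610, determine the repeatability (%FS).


Repeatability = (spread / full scale) * 100%.
R = (8.53 / 610) * 100
R = 1.398 %FS

1.398 %FS


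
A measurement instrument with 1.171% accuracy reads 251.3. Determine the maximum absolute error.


Absolute error = (accuracy% / 100) * reading.
Error = (1.171 / 100) * 251.3
Error = 0.01171 * 251.3
Error = 2.9427

2.9427


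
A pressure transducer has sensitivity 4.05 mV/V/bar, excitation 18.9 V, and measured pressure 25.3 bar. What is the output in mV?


Output = sensitivity * Vex * P.
Vout = 4.05 * 18.9 * 25.3
Vout = 76.545 * 25.3
Vout = 1936.59 mV

1936.59 mV


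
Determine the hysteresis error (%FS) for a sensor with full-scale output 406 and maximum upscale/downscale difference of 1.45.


Hysteresis = (max difference / full scale) * 100%.
H = (1.45 / 406) * 100
H = 0.357 %FS

0.357 %FS


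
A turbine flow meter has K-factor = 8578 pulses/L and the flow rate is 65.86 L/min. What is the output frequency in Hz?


Frequency = K * Q / 60 (converting L/min to L/s).
f = 8578 * 65.86 / 60
f = 564947.08 / 60
f = 9415.78 Hz

9415.78 Hz


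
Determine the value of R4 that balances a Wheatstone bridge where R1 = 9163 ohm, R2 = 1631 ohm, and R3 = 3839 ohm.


At balance: R1*R4 = R2*R3, so R4 = R2*R3/R1.
R4 = 1631 * 3839 / 9163
R4 = 6261409 / 9163
R4 = 683.34 ohm

683.34 ohm


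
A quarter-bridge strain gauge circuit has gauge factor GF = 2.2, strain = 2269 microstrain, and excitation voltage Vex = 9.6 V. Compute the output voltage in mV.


Quarter bridge output: Vout = (GF * epsilon * Vex) / 4.
Vout = (2.2 * 2269e-6 * 9.6) / 4
Vout = 0.04792128 / 4 V
Vout = 0.01198032 V = 11.9803 mV

11.9803 mV


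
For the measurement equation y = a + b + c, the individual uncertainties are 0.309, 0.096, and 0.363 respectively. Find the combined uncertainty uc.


For a sum of independent quantities, uc = sqrt(u1^2 + u2^2 + u3^2).
uc = sqrt(0.309^2 + 0.096^2 + 0.363^2)
uc = sqrt(0.095481 + 0.009216 + 0.131769)
uc = 0.4863

0.4863


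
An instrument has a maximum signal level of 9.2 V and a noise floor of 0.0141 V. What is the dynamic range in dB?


Dynamic range = 20 * log10(Vmax / Vnoise).
DR = 20 * log10(9.2 / 0.0141)
DR = 20 * log10(652.48)
DR = 56.29 dB

56.29 dB


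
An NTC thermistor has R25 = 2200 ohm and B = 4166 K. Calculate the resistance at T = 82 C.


NTC thermistor equation: Rt = R25 * exp(B * (1/T - 1/T25)).
T in Kelvin: 355.15 K, T25 = 298.15 K
1/T - 1/T25 = 1/355.15 - 1/298.15 = -0.0005383
B * (1/T - 1/T25) = 4166 * -0.0005383 = -2.2426
Rt = 2200 * exp(-2.2426) = 233.6 ohm

233.6 ohm


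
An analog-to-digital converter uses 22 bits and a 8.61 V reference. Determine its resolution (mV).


The resolution (LSB) of an ADC is Vref / 2^n.
LSB = 8.61 / 2^22
LSB = 8.61 / 4194304
LSB = 2.05e-06 V = 0.00205278 mV

0.00205278 mV


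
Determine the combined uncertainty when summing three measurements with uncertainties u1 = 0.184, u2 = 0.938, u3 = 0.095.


For a sum of independent quantities, uc = sqrt(u1^2 + u2^2 + u3^2).
uc = sqrt(0.184^2 + 0.938^2 + 0.095^2)
uc = sqrt(0.033856 + 0.879844 + 0.009025)
uc = 0.9606

0.9606


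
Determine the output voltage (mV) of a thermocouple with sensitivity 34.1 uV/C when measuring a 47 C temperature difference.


The thermocouple output V = sensitivity * dT.
V = 34.1 uV/C * 47 C
V = 1602.7 uV
V = 1.603 mV

1.603 mV


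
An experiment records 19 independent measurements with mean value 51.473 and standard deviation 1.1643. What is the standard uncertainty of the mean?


The standard uncertainty for Type A evaluation is u = s / sqrt(n).
u = 1.1643 / sqrt(19)
u = 1.1643 / 4.3589
u = 0.2671

0.2671


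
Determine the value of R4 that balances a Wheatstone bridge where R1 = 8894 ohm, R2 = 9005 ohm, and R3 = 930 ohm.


At balance: R1*R4 = R2*R3, so R4 = R2*R3/R1.
R4 = 9005 * 930 / 8894
R4 = 8374650 / 8894
R4 = 941.61 ohm

941.61 ohm


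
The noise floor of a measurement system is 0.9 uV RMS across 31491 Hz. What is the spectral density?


Noise spectral density = Vrms / sqrt(BW).
NSD = 0.9 / sqrt(31491)
NSD = 0.9 / 177.457
NSD = 0.0051 uV/sqrt(Hz)

0.0051 uV/sqrt(Hz)


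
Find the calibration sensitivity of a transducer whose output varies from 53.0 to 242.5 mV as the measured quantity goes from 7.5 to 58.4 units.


Sensitivity = (y2 - y1) / (x2 - x1).
S = (242.5 - 53.0) / (58.4 - 7.5)
S = 189.5 / 50.9
S = 3.723 mV/unit

3.723 mV/unit


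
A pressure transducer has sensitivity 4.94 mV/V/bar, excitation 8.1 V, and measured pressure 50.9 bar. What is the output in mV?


Output = sensitivity * Vex * P.
Vout = 4.94 * 8.1 * 50.9
Vout = 40.014 * 50.9
Vout = 2036.71 mV

2036.71 mV


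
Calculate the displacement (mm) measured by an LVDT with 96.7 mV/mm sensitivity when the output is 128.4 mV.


Displacement = Vout / sensitivity.
d = 128.4 / 96.7
d = 1.328 mm

1.328 mm


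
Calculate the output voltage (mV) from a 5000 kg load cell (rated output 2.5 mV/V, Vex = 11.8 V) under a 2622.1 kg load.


Vout = rated_output * Vex * (load / capacity).
Vout = 2.5 * 11.8 * (2622.1 / 5000)
Vout = 2.5 * 11.8 * 0.52442
Vout = 15.47 mV

15.47 mV


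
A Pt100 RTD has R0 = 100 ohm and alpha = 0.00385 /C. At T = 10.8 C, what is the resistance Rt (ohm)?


The RTD equation: Rt = R0 * (1 + alpha * T).
Rt = 100 * (1 + 0.00385 * 10.8)
Rt = 100 * (1 + 0.04158)
Rt = 100 * 1.04158
Rt = 104.158 ohm

104.158 ohm


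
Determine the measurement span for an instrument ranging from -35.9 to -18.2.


Span = upper range - lower range.
Span = -18.2 - (-35.9)
Span = 17.7

17.7


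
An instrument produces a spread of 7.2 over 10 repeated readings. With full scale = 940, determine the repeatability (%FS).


Repeatability = (spread / full scale) * 100%.
R = (7.2 / 940) * 100
R = 0.766 %FS

0.766 %FS


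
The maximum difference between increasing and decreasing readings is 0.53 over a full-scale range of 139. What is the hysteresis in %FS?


Hysteresis = (max difference / full scale) * 100%.
H = (0.53 / 139) * 100
H = 0.381 %FS

0.381 %FS


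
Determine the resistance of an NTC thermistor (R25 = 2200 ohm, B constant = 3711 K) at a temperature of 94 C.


NTC thermistor equation: Rt = R25 * exp(B * (1/T - 1/T25)).
T in Kelvin: 367.15 K, T25 = 298.15 K
1/T - 1/T25 = 1/367.15 - 1/298.15 = -0.00063033
B * (1/T - 1/T25) = 3711 * -0.00063033 = -2.3392
Rt = 2200 * exp(-2.3392) = 212.1 ohm

212.1 ohm


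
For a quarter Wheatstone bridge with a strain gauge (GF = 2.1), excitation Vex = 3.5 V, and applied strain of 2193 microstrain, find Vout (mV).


Quarter bridge output: Vout = (GF * epsilon * Vex) / 4.
Vout = (2.1 * 2193e-6 * 3.5) / 4
Vout = 0.01611855 / 4 V
Vout = 0.00402964 V = 4.0296 mV

4.0296 mV


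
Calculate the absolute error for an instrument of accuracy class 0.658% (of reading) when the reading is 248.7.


Absolute error = (accuracy% / 100) * reading.
Error = (0.658 / 100) * 248.7
Error = 0.00658 * 248.7
Error = 1.6364

1.6364


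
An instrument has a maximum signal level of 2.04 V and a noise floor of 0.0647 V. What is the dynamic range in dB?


Dynamic range = 20 * log10(Vmax / Vnoise).
DR = 20 * log10(2.04 / 0.0647)
DR = 20 * log10(31.53)
DR = 29.97 dB

29.97 dB


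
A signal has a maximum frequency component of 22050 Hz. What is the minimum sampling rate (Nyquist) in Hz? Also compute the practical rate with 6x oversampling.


By Nyquist theorem, fs_min = 2 * fmax.
fs_min = 2 * 22050 = 44100 Hz
Practical rate = 6 * fs_min = 6 * 44100 = 264600 Hz

fs_min = 44100 Hz, fs_practical = 264600 Hz


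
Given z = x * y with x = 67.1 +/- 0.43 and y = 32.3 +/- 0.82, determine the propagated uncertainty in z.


For a product z = x*y, the relative uncertainty is:
uz/z = sqrt((ux/x)^2 + (uy/y)^2)
Relative uncertainties: ux/x = 0.43/67.1 = 0.006408
uy/y = 0.82/32.3 = 0.025387
z = 67.1 * 32.3 = 2167.3
uz = 2167.3 * sqrt(0.006408^2 + 0.025387^2) = 56.748

56.748


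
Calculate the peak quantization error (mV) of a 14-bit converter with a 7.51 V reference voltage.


The maximum quantization error is +/- LSB/2.
LSB = Vref / 2^n = 7.51 / 16384 = 0.00045837 V
Max error = LSB / 2 = 0.00045837 / 2 = 0.00022919 V
Max error = 0.2292 mV

0.2292 mV


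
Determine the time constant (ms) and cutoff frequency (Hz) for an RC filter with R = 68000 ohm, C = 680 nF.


Time constant: tau = R * C.
tau = 68000 * 6.80e-07 = 0.04624 s
tau = 46.24 ms
Cutoff frequency: fc = 1 / (2*pi*R*C).
fc = 1 / (2*pi*0.04624) = 3.44 Hz

tau = 46.24 ms, fc = 3.44 Hz


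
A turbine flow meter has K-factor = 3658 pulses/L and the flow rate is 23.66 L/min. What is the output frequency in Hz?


Frequency = K * Q / 60 (converting L/min to L/s).
f = 3658 * 23.66 / 60
f = 86548.28 / 60
f = 1442.47 Hz

1442.47 Hz


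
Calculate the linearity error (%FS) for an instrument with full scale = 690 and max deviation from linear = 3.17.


Linearity error = (max deviation / full scale) * 100%.
Linearity = (3.17 / 690) * 100
Linearity = 0.459 %FS

0.459 %FS


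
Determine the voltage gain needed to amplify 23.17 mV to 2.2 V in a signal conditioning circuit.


Gain = Vout / Vin (converting to same units).
G = 2.2 V / 23.17 mV
G = 2200.0 mV / 23.17 mV
G = 94.95

94.95


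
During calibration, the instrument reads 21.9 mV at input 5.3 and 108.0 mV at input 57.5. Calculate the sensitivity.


Sensitivity = (y2 - y1) / (x2 - x1).
S = (108.0 - 21.9) / (57.5 - 5.3)
S = 86.1 / 52.2
S = 1.6494 mV/unit

1.6494 mV/unit


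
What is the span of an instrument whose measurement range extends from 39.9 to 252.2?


Span = upper range - lower range.
Span = 252.2 - (39.9)
Span = 212.3

212.3


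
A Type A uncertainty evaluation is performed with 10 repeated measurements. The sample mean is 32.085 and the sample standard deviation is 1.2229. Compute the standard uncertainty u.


The standard uncertainty for Type A evaluation is u = s / sqrt(n).
u = 1.2229 / sqrt(10)
u = 1.2229 / 3.1623
u = 0.3867

0.3867


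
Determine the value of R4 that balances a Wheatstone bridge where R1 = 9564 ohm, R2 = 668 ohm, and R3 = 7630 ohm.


At balance: R1*R4 = R2*R3, so R4 = R2*R3/R1.
R4 = 668 * 7630 / 9564
R4 = 5096840 / 9564
R4 = 532.92 ohm

532.92 ohm


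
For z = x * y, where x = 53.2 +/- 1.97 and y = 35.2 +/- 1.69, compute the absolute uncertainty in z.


For a product z = x*y, the relative uncertainty is:
uz/z = sqrt((ux/x)^2 + (uy/y)^2)
Relative uncertainties: ux/x = 1.97/53.2 = 0.03703
uy/y = 1.69/35.2 = 0.048011
z = 53.2 * 35.2 = 1872.6
uz = 1872.6 * sqrt(0.03703^2 + 0.048011^2) = 113.543

113.543


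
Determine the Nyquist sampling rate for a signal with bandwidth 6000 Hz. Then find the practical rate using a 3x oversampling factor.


By Nyquist theorem, fs_min = 2 * fmax.
fs_min = 2 * 6000 = 12000 Hz
Practical rate = 3 * fs_min = 3 * 12000 = 36000 Hz

fs_min = 12000 Hz, fs_practical = 36000 Hz


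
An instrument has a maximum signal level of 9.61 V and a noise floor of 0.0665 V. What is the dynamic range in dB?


Dynamic range = 20 * log10(Vmax / Vnoise).
DR = 20 * log10(9.61 / 0.0665)
DR = 20 * log10(144.51)
DR = 43.2 dB

43.2 dB


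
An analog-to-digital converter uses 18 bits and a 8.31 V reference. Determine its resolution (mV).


The resolution (LSB) of an ADC is Vref / 2^n.
LSB = 8.31 / 2^18
LSB = 8.31 / 262144
LSB = 3.17e-05 V = 0.03170013 mV

0.03170013 mV


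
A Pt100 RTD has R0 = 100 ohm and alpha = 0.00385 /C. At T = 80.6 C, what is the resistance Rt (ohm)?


The RTD equation: Rt = R0 * (1 + alpha * T).
Rt = 100 * (1 + 0.00385 * 80.6)
Rt = 100 * (1 + 0.31031)
Rt = 100 * 1.31031
Rt = 131.031 ohm

131.031 ohm


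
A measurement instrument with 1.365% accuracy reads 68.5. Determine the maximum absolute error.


Absolute error = (accuracy% / 100) * reading.
Error = (1.365 / 100) * 68.5
Error = 0.01365 * 68.5
Error = 0.935

0.935


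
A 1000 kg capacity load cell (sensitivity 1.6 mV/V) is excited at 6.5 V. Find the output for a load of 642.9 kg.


Vout = rated_output * Vex * (load / capacity).
Vout = 1.6 * 6.5 * (642.9 / 1000)
Vout = 1.6 * 6.5 * 0.6429
Vout = 6.686 mV

6.686 mV


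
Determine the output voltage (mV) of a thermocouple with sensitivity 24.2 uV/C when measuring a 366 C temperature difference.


The thermocouple output V = sensitivity * dT.
V = 24.2 uV/C * 366 C
V = 8857.2 uV
V = 8.857 mV

8.857 mV


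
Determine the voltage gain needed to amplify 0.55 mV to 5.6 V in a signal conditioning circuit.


Gain = Vout / Vin (converting to same units).
G = 5.6 V / 0.55 mV
G = 5600.0 mV / 0.55 mV
G = 10181.82

10181.82


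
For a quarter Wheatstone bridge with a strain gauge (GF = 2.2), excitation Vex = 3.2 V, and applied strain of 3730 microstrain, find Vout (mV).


Quarter bridge output: Vout = (GF * epsilon * Vex) / 4.
Vout = (2.2 * 3730e-6 * 3.2) / 4
Vout = 0.0262592 / 4 V
Vout = 0.0065648 V = 6.5648 mV

6.5648 mV


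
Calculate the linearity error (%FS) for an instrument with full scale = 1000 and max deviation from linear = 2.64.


Linearity error = (max deviation / full scale) * 100%.
Linearity = (2.64 / 1000) * 100
Linearity = 0.264 %FS

0.264 %FS


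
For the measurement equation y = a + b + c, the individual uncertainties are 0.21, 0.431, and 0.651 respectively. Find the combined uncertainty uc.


For a sum of independent quantities, uc = sqrt(u1^2 + u2^2 + u3^2).
uc = sqrt(0.21^2 + 0.431^2 + 0.651^2)
uc = sqrt(0.0441 + 0.185761 + 0.423801)
uc = 0.8085

0.8085


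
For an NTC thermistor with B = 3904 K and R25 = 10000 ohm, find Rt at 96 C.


NTC thermistor equation: Rt = R25 * exp(B * (1/T - 1/T25)).
T in Kelvin: 369.15 K, T25 = 298.15 K
1/T - 1/T25 = 1/369.15 - 1/298.15 = -0.00064509
B * (1/T - 1/T25) = 3904 * -0.00064509 = -2.5184
Rt = 10000 * exp(-2.5184) = 805.9 ohm

805.9 ohm


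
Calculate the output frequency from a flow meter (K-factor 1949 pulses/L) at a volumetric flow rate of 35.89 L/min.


Frequency = K * Q / 60 (converting L/min to L/s).
f = 1949 * 35.89 / 60
f = 69949.61 / 60
f = 1165.83 Hz

1165.83 Hz


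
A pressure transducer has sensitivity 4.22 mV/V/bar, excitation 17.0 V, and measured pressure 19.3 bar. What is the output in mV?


Output = sensitivity * Vex * P.
Vout = 4.22 * 17.0 * 19.3
Vout = 71.74 * 19.3
Vout = 1384.58 mV

1384.58 mV


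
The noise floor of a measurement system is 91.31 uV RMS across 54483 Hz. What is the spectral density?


Noise spectral density = Vrms / sqrt(BW).
NSD = 91.31 / sqrt(54483)
NSD = 91.31 / 233.4159
NSD = 0.3912 uV/sqrt(Hz)

0.3912 uV/sqrt(Hz)


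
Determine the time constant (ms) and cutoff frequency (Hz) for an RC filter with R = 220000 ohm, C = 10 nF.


Time constant: tau = R * C.
tau = 220000 * 1.00e-08 = 0.0022 s
tau = 2.2 ms
Cutoff frequency: fc = 1 / (2*pi*R*C).
fc = 1 / (2*pi*0.0022) = 72.34 Hz

tau = 2.2 ms, fc = 72.34 Hz


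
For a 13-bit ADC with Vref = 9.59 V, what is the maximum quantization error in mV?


The maximum quantization error is +/- LSB/2.
LSB = Vref / 2^n = 9.59 / 8192 = 0.00117065 V
Max error = LSB / 2 = 0.00117065 / 2 = 0.00058533 V
Max error = 0.5853 mV

0.5853 mV


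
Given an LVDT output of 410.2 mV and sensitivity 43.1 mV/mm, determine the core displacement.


Displacement = Vout / sensitivity.
d = 410.2 / 43.1
d = 9.517 mm

9.517 mm


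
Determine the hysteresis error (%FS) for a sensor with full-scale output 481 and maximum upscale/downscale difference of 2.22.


Hysteresis = (max difference / full scale) * 100%.
H = (2.22 / 481) * 100
H = 0.462 %FS

0.462 %FS


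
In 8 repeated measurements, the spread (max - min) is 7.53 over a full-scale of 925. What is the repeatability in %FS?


Repeatability = (spread / full scale) * 100%.
R = (7.53 / 925) * 100
R = 0.814 %FS

0.814 %FS


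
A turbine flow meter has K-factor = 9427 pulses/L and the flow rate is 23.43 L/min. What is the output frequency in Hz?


Frequency = K * Q / 60 (converting L/min to L/s).
f = 9427 * 23.43 / 60
f = 220874.61 / 60
f = 3681.24 Hz

3681.24 Hz


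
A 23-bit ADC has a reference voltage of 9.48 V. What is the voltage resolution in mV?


The resolution (LSB) of an ADC is Vref / 2^n.
LSB = 9.48 / 2^23
LSB = 9.48 / 8388608
LSB = 1.13e-06 V = 0.0011301 mV

0.0011301 mV


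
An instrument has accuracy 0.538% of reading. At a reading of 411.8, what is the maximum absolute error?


Absolute error = (accuracy% / 100) * reading.
Error = (0.538 / 100) * 411.8
Error = 0.00538 * 411.8
Error = 2.2155

2.2155


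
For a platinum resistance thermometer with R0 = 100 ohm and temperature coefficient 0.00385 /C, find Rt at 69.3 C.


The RTD equation: Rt = R0 * (1 + alpha * T).
Rt = 100 * (1 + 0.00385 * 69.3)
Rt = 100 * (1 + 0.266805)
Rt = 100 * 1.266805
Rt = 126.68 ohm

126.68 ohm
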